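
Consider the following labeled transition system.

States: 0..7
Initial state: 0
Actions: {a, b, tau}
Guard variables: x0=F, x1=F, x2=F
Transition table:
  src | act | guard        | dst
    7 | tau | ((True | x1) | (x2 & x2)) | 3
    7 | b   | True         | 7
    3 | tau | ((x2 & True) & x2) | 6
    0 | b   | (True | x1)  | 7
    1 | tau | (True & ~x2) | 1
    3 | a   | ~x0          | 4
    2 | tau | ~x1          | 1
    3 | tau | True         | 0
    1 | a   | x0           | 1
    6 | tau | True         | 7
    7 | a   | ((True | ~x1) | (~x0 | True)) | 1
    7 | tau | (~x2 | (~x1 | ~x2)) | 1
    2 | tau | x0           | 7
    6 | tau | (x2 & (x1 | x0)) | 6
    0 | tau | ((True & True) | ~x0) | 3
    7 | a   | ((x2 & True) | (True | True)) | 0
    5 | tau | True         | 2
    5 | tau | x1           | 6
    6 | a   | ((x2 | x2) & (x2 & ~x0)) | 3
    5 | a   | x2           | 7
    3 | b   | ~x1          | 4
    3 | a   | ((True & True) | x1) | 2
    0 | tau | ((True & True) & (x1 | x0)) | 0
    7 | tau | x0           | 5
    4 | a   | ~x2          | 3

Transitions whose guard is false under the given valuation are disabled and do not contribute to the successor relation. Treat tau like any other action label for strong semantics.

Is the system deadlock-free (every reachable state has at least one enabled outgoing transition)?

Reach set: {0,1,2,3,4,7}
  0: b→7  tau→3  [2 exit(s)]
  1: tau→1  [1 exit(s)]
  2: tau→1  [1 exit(s)]
  3: a→2  a→4  b→4  tau→0  [4 exit(s)]
  4: a→3  [1 exit(s)]
  7: a→0  a→1  b→7  tau→1  tau→3  [5 exit(s)]

Answer: DEADLOCK-FREE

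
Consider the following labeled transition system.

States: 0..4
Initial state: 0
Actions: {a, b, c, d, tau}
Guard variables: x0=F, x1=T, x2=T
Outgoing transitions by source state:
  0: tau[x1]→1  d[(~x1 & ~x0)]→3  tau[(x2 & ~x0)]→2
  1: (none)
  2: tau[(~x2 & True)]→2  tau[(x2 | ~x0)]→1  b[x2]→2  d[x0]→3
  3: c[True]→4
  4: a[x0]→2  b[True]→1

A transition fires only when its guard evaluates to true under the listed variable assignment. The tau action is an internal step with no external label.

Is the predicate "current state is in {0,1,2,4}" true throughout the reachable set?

Answer: INVARIANT HOLDS

Analysis:
Inv-set: {0,1,2,4}
Reachable = {0,1,2}
  0: ok
  1: ok
  2: ok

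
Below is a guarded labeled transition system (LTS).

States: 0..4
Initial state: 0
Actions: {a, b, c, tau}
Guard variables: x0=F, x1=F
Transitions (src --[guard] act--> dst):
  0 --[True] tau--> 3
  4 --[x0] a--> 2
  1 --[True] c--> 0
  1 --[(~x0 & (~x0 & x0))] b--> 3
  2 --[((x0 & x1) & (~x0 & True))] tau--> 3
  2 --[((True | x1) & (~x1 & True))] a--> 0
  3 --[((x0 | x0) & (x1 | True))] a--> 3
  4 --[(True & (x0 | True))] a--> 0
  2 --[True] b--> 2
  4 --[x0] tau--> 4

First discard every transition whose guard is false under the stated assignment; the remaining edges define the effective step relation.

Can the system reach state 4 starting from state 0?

After dropping false guards: 5 live edges.
L0 = {0}
L1 = {3}  cumulative {0,3}
Reach set: {0,3}

Answer: UNREACHABLE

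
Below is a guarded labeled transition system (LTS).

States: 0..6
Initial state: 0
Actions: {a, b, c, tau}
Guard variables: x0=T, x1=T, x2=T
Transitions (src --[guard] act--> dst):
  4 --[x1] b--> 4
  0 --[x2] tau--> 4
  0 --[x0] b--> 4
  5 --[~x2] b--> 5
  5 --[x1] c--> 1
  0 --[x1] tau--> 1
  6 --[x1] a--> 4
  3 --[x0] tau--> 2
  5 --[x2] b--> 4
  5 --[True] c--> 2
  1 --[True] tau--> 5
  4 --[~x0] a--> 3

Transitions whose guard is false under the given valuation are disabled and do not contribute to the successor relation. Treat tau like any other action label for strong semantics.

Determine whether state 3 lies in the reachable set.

Guard filter leaves 10 enabled edge(s).
depth 0: {0}
depth 1: {1,4}  total {0,1,4}
depth 2: {5}  total {0,1,4,5}
depth 3: {2}  total {0,1,2,4,5}
Reachable = {0,1,2,4,5}

Answer: UNREACHABLE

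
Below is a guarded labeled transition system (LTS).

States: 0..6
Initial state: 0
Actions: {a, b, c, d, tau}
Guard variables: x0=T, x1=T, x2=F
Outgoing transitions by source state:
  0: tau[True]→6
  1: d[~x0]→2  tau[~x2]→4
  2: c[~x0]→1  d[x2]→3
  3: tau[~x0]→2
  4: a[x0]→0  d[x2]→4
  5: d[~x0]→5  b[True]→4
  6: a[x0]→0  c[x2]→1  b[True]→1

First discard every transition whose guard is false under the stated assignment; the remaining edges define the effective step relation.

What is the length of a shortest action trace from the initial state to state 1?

Breadth-first toward 1:
  depth 0: {0}
  depth 1: {6}
  depth 2: {1}
depth(1)=2, e.g. tau·b

Answer: 2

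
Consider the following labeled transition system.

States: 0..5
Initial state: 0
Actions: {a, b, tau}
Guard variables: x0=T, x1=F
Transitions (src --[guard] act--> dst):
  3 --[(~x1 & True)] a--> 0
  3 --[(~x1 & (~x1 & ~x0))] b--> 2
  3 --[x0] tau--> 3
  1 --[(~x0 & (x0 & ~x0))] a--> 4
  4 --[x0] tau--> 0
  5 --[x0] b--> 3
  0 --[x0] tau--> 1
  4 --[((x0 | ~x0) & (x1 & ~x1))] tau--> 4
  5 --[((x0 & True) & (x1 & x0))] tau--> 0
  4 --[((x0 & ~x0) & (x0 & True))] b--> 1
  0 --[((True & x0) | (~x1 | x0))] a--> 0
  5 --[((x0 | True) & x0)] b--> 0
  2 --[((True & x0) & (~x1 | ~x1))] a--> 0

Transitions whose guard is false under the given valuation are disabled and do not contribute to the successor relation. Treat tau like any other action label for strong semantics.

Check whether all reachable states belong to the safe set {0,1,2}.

Safe = {0,1,2}
Reachable = {0,1}
  0: ok
  1: ok

Answer: INVARIANT HOLDS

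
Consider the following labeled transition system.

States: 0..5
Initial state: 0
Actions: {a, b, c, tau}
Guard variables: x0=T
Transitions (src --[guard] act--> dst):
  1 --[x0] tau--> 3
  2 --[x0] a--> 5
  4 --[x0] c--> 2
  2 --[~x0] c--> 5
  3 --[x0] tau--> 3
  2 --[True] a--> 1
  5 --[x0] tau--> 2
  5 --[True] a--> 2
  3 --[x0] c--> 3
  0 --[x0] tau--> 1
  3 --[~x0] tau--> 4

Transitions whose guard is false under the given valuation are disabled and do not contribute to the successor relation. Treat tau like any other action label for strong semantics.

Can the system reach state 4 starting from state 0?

Answer: UNREACHABLE

Working:
9 transition(s) survive guard evaluation.
Layer 0: {0}
Layer 1: {1}  now seen {0,1}
Layer 2: {3}  now seen {0,1,3}
Reach set: {0,1,3}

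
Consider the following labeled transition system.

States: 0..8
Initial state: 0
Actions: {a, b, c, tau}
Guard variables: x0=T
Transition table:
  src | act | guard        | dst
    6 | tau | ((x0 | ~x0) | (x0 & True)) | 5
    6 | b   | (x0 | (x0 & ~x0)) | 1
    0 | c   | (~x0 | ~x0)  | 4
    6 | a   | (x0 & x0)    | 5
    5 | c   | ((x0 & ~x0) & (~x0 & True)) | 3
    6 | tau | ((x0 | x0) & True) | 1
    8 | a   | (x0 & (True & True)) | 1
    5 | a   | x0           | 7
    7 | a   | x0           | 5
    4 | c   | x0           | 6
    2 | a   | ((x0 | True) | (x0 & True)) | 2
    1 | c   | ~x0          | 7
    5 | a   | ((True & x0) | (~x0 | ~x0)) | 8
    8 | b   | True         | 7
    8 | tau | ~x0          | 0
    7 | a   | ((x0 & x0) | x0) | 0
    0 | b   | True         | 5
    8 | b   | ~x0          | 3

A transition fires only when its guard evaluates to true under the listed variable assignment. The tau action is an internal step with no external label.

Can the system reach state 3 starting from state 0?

Answer: UNREACHABLE

Analysis:
13 transition(s) survive guard evaluation.
L0 = {0}
L1 = {5}  total {0,5}
L2 = {7,8}  total {0,5,7,8}
L3 = {1}  total {0,1,5,7,8}
R = {0,1,5,7,8}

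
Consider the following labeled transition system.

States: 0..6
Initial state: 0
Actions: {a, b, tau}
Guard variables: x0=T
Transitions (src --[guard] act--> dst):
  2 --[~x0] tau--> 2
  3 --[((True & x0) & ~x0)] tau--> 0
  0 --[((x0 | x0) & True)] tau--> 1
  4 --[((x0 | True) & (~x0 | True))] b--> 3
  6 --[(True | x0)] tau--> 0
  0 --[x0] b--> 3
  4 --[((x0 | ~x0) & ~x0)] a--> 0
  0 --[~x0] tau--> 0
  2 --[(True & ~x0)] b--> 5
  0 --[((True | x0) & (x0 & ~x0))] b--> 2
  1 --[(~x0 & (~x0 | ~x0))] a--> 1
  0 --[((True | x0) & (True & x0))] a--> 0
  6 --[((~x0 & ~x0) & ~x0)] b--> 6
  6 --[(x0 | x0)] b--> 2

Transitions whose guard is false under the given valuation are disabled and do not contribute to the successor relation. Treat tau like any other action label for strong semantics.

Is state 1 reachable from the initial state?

6 transition(s) survive guard evaluation.
L0 = {0}
L1 = {1,3}  now seen {0,1,3}
Reachable = {0,1,3}
witness 1: tau

Answer: REACHABLE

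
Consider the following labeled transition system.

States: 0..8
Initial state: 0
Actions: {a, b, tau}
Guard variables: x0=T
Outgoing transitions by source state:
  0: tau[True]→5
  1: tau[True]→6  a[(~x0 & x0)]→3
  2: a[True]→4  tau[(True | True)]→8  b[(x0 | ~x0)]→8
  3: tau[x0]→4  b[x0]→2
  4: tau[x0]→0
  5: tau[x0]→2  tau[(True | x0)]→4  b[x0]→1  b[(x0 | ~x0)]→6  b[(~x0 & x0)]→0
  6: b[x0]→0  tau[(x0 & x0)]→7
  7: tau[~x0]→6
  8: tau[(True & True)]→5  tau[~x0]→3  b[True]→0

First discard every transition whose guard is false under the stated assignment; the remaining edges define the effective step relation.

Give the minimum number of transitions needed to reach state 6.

Breadth-first toward 6:
  L0 = {0}
  L1 = {5}
  L2 = {1,2,4,6}
6 enters at depth 2; path tau·b

Answer: 2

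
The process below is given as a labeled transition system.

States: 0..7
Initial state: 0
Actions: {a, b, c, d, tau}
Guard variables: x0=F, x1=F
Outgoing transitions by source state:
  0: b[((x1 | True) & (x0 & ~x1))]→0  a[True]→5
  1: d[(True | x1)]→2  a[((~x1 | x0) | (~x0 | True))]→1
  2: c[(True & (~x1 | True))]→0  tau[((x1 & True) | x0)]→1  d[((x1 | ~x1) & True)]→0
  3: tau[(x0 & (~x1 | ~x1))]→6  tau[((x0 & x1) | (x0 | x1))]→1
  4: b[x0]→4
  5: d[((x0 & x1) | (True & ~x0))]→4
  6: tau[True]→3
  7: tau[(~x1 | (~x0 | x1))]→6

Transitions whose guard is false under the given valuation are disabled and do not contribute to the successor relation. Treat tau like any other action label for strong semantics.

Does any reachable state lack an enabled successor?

Answer: DEADLOCK at state 4

Trace:
Reachable = {0,4,5}
  0: a→5  [1 out]
  4: ∅  [STUCK]
  5: d→4  [1 out]
trace reaching 4: a·d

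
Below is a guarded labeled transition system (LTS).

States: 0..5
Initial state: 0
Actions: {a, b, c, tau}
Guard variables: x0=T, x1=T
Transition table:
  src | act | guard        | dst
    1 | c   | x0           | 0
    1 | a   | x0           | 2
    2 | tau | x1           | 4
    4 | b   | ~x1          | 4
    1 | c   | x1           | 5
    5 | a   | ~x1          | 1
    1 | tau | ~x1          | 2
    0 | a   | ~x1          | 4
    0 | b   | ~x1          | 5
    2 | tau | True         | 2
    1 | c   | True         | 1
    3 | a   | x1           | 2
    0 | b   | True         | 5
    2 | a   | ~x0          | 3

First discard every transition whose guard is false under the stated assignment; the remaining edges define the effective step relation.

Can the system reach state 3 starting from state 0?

Guard filter leaves 8 enabled edge(s).
depth 0: {0}
depth 1: {5}  now seen {0,5}
R = {0,5}

Answer: UNREACHABLE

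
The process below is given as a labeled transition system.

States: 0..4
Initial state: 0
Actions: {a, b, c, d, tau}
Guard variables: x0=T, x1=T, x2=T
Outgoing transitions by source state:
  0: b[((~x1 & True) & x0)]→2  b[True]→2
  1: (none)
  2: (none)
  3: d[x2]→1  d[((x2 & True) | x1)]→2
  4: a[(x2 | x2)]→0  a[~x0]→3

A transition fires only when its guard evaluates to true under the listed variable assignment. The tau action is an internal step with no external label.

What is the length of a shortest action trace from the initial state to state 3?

Breadth-first toward 3:
  depth 0: {0}
  depth 1: {2}
3 never appears.

Answer: UNREACHABLE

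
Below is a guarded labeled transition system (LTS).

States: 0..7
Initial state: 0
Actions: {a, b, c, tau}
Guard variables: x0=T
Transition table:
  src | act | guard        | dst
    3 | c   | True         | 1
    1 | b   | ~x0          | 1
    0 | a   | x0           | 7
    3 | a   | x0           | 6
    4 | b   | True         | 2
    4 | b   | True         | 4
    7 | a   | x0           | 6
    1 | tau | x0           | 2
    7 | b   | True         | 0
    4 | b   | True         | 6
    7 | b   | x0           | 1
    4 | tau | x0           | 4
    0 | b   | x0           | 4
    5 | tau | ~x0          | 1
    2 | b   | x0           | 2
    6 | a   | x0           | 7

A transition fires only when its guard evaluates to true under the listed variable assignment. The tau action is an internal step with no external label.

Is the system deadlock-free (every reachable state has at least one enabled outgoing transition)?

Answer: DEADLOCK-FREE

Analysis:
Reach set: {0,1,2,4,6,7}
  0: a→7  b→4  [2 exit(s)]
  1: tau→2  [1 exit(s)]
  2: b→2  [1 exit(s)]
  4: b→2  b→4  b→6  tau→4  [4 exit(s)]
  6: a→7  [1 exit(s)]
  7: a→6  b→0  b→1  [3 exit(s)]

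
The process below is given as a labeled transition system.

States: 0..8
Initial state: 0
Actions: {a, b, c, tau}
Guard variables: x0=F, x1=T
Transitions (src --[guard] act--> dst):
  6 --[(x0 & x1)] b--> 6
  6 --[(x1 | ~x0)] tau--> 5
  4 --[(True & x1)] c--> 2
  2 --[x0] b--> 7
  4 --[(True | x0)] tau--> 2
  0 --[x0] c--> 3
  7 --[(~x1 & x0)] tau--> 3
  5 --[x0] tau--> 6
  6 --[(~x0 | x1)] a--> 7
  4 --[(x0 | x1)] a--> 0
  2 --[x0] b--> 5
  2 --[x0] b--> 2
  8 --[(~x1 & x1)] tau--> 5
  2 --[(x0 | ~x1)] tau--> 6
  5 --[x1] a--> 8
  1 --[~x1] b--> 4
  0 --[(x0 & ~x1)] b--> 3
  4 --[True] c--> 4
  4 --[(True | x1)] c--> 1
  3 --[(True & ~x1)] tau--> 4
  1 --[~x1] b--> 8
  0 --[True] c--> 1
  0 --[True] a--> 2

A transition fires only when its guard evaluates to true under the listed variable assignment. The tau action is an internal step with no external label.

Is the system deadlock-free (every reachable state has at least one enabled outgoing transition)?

Answer: DEADLOCK at state 1

Analysis:
Reach set: {0,1,2}
  0: a→2  c→1  [2 out]
  1: ∅  [STUCK]
  2: ∅  [STUCK]
trace reaching 1: c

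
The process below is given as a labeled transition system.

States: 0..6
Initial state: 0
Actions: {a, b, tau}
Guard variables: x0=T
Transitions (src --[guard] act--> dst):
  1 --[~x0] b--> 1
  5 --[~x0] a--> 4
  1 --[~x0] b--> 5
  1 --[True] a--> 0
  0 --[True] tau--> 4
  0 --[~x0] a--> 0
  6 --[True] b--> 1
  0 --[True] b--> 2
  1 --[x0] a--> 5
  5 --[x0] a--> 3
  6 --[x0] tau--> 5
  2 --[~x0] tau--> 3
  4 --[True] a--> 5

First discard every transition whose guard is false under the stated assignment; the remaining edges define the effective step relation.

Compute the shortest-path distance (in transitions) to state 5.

BFS to 5:
  depth 0: {0}
  depth 1: {2,4}
  depth 2: {5}
5 enters at depth 2; path tau·a

Answer: 2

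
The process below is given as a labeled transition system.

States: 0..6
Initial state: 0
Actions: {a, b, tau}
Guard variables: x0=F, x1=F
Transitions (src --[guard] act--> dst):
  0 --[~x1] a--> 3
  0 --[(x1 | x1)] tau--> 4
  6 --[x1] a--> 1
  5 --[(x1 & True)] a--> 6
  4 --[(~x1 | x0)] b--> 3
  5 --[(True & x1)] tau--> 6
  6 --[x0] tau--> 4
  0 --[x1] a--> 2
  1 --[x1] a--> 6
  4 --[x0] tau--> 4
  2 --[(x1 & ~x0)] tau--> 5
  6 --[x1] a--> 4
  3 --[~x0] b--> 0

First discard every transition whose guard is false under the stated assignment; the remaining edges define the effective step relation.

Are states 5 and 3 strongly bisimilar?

Refine partition for ~:
  round 0: {{0,1,2,3,4,5,6}}
  round 1: {{0},{1,2,5,6},{3,4}}
  round 2: {{0},{1,2,5,6},{3},{4}}
stable after 3 split(s): 4 block(s)
5∈{1,2,5,6}, 3∈{3}

Answer: NOT BISIMILAR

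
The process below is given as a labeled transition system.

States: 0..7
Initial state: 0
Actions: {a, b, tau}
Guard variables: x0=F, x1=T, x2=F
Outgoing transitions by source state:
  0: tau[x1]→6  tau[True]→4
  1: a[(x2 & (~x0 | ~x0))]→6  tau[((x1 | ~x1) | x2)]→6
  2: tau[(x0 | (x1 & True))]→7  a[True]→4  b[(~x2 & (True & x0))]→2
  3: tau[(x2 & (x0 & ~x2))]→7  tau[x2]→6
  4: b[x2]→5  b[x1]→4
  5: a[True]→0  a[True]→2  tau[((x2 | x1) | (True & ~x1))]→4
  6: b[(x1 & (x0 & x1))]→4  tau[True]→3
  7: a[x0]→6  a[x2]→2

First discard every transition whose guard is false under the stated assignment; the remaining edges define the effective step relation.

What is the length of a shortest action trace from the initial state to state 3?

Answer: 2

Working:
Layered search for 3:
  L0 = {0}
  L1 = {4,6}
  L2 = {3}
first hit 3 at d=2 via tau·tau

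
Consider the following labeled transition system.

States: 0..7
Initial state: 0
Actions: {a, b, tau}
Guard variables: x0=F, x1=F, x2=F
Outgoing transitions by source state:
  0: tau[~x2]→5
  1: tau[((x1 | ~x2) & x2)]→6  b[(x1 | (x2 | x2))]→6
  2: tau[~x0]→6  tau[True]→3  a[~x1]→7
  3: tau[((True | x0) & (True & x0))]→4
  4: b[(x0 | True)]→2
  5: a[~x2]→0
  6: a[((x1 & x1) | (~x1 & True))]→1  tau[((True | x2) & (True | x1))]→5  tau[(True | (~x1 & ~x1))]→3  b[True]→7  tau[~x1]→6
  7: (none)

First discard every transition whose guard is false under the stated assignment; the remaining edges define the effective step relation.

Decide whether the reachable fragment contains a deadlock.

Answer: DEADLOCK-FREE

Trace:
Reach set: {0,5}
  0: tau→5  [deg 1]
  5: a→0  [deg 1]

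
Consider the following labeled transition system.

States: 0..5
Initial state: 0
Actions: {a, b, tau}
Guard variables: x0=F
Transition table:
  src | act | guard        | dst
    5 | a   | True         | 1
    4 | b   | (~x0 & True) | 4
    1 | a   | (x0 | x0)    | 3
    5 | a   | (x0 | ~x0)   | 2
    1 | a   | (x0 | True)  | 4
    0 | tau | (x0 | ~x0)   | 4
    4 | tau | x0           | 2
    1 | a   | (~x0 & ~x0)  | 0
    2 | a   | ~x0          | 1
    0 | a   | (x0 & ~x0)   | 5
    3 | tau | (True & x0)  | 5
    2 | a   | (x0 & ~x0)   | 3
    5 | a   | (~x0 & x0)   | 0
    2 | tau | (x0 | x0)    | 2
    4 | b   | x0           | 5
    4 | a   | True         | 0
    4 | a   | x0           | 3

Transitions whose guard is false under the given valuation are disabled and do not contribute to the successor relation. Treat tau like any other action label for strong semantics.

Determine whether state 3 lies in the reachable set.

Answer: UNREACHABLE

Analysis:
8 transition(s) survive guard evaluation.
depth 0: {0}
depth 1: {4}  total {0,4}
Reach set: {0,4}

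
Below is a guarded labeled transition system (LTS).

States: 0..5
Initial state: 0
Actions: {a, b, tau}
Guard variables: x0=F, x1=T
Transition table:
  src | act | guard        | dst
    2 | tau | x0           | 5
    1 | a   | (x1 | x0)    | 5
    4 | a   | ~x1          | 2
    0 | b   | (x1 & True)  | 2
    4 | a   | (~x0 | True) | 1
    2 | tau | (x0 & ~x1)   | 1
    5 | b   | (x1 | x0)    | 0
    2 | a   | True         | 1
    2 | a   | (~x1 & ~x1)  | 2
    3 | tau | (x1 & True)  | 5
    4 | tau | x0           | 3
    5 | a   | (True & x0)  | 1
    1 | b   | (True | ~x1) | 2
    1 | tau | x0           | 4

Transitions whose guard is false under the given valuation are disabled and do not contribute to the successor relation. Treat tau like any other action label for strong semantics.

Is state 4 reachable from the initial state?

7 transition(s) survive guard evaluation.
depth 0: {0}
depth 1: {2}  cumulative {0,2}
depth 2: {1}  cumulative {0,1,2}
depth 3: {5}  cumulative {0,1,2,5}
R = {0,1,2,5}

Answer: UNREACHABLE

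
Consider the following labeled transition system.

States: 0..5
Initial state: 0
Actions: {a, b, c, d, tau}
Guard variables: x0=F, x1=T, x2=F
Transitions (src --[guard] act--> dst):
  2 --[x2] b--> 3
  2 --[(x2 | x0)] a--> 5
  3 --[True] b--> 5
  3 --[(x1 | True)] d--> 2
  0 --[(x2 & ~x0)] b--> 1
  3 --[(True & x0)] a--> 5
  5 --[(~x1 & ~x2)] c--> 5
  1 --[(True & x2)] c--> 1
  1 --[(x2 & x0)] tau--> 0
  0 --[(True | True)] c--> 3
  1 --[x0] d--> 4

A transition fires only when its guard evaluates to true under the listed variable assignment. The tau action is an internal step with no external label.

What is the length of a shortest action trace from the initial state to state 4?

Answer: UNREACHABLE

Working:
Layered search for 4:
  Layer 0: {0}
  Layer 1: {3}
  Layer 2: {2,5}
4 never appears.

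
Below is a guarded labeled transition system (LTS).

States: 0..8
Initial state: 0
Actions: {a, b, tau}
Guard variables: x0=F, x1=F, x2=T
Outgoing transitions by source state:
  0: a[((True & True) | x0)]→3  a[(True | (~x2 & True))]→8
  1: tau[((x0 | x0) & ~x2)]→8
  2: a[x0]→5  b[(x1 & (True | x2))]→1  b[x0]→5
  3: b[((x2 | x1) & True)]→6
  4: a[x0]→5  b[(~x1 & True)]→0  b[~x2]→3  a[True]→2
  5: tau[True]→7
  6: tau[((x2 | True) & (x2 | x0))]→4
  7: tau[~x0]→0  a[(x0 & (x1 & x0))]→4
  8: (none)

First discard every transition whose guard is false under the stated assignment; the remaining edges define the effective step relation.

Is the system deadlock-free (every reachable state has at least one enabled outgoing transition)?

Answer: DEADLOCK at state 2

Working:
R = {0,2,3,4,6,8}
  0: a→3  a→8  [2 out]
  2: ∅  [no exit]
  3: b→6  [1 out]
  4: a→2  b→0  [2 out]
  6: tau→4  [1 out]
  8: ∅  [no exit]
witness 2: a·b·tau·a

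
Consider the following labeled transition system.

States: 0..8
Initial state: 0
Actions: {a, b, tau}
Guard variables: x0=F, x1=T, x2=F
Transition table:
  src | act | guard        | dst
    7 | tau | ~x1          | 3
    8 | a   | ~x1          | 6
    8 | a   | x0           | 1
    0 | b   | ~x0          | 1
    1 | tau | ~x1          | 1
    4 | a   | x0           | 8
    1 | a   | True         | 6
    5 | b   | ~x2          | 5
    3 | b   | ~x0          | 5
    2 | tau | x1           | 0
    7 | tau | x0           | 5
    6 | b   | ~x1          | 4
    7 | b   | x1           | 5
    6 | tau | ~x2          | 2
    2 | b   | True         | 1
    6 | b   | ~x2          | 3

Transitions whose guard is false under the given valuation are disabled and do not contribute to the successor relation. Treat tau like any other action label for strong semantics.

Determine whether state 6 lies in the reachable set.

Answer: REACHABLE

Working:
After dropping false guards: 9 live edges.
Layer 0: {0}
Layer 1: {1}  total {0,1}
Layer 2: {6}  total {0,1,6}
Layer 3: {2,3}  total {0,1,2,3,6}
Layer 4: {5}  total {0,1,2,3,5,6}
R = {0,1,2,3,5,6}
witness 6: b·a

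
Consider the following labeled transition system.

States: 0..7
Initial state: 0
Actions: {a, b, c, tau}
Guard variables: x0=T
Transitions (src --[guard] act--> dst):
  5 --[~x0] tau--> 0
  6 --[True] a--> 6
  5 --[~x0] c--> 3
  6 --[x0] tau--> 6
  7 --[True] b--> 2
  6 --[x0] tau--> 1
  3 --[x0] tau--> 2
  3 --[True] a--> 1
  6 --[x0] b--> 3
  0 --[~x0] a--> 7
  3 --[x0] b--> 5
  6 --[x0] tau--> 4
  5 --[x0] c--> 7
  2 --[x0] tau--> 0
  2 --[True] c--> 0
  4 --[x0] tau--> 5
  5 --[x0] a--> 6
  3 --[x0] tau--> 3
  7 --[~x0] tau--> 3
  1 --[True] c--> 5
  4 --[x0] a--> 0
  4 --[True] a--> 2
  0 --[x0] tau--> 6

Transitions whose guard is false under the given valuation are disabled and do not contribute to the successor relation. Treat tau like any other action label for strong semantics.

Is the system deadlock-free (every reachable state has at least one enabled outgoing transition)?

Answer: DEADLOCK-FREE

Working:
Reachable = {0,1,2,3,4,5,6,7}
  0: tau→6  [1 out]
  1: c→5  [1 out]
  2: c→0  tau→0  [2 out]
  3: a→1  b→5  tau→2  tau→3  [4 out]
  4: a→0  a→2  tau→5  [3 out]
  5: a→6  c→7  [2 out]
  6: a→6  b→3  tau→1  tau→4  tau→6  [5 out]
  7: b→2  [1 out]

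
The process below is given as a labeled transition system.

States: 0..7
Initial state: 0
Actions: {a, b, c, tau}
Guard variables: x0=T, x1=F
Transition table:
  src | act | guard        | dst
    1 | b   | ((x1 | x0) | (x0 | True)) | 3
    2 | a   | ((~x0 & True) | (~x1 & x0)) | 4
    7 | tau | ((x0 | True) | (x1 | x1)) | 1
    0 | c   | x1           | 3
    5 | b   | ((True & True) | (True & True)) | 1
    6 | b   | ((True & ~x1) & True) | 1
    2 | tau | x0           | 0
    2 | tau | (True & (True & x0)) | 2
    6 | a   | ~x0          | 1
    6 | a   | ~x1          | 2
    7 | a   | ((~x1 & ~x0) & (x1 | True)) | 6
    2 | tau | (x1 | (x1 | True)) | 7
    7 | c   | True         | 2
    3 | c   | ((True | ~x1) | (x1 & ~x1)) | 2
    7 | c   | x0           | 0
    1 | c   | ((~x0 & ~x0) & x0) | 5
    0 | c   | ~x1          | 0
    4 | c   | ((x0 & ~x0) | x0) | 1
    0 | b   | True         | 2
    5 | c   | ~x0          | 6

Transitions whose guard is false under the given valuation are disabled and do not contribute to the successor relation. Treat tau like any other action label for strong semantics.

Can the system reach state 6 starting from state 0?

Answer: UNREACHABLE

Working:
After dropping false guards: 15 live edges.
depth 0: {0}
depth 1: {2}  total {0,2}
depth 2: {4,7}  total {0,2,4,7}
depth 3: {1}  total {0,1,2,4,7}
depth 4: {3}  total {0,1,2,3,4,7}
Reach set: {0,1,2,3,4,7}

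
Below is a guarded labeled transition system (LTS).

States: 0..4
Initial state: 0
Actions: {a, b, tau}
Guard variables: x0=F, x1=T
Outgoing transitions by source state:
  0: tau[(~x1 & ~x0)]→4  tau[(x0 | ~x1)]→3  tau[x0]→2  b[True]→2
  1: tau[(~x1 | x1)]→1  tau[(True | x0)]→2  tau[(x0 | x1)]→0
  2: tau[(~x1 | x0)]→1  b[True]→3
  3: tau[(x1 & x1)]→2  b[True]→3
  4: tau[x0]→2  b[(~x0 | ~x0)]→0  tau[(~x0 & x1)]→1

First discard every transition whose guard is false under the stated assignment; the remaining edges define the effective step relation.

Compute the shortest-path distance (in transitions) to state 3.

Layered search for 3:
  depth 0: {0}
  depth 1: {2}
  depth 2: {3}
depth(3)=2, e.g. b·b

Answer: 2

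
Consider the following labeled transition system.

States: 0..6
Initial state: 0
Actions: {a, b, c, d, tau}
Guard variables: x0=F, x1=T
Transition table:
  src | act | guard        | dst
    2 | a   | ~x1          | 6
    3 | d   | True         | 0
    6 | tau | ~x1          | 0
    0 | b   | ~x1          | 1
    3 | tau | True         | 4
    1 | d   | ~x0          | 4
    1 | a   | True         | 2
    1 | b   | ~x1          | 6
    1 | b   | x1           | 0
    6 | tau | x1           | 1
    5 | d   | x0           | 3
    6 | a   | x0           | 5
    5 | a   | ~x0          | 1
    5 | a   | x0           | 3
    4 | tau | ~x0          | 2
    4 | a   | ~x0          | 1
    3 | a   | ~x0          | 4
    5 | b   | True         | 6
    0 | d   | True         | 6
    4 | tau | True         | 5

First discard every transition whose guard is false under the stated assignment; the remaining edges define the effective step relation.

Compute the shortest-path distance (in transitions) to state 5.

Breadth-first toward 5:
  depth 0: {0}
  depth 1: {6}
  depth 2: {1}
  depth 3: {2,4}
  depth 4: {5}
5 enters at depth 4; path d·tau·d·tau

Answer: 4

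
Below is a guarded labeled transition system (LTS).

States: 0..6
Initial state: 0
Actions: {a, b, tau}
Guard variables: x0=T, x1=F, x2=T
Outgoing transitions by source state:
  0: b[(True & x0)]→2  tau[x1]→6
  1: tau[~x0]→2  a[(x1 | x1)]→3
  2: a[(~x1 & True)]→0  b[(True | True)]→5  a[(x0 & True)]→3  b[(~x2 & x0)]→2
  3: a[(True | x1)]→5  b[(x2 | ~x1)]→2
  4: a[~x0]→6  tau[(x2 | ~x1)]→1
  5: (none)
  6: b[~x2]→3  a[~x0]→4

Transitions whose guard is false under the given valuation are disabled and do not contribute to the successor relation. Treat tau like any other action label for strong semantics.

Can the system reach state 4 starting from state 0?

Answer: UNREACHABLE

Working:
After dropping false guards: 7 live edges.
Layer 0: {0}
Layer 1: {2}  total {0,2}
Layer 2: {3,5}  total {0,2,3,5}
Reachable = {0,2,3,5}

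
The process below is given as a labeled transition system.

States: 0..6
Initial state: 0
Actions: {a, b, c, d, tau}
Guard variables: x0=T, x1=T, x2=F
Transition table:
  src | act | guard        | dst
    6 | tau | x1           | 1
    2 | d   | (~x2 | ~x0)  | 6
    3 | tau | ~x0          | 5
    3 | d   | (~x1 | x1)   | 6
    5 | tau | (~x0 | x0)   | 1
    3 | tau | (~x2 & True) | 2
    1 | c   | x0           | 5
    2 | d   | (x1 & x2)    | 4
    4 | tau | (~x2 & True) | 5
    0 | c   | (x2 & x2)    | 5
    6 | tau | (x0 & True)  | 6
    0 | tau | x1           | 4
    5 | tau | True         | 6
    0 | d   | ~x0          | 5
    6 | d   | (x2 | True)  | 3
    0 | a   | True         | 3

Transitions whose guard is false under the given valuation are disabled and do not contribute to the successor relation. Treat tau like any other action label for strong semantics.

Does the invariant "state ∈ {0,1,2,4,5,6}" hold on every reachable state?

Answer: INVARIANT VIOLATED at state 3

Working:
Safe = {0,1,2,4,5,6}
R = {0,1,2,3,4,5,6}
  0: ok
  1: ok
  2: ok
  3: VIOLATES
  4: ok
  5: ok
  6: ok
witness against invariant: a → 3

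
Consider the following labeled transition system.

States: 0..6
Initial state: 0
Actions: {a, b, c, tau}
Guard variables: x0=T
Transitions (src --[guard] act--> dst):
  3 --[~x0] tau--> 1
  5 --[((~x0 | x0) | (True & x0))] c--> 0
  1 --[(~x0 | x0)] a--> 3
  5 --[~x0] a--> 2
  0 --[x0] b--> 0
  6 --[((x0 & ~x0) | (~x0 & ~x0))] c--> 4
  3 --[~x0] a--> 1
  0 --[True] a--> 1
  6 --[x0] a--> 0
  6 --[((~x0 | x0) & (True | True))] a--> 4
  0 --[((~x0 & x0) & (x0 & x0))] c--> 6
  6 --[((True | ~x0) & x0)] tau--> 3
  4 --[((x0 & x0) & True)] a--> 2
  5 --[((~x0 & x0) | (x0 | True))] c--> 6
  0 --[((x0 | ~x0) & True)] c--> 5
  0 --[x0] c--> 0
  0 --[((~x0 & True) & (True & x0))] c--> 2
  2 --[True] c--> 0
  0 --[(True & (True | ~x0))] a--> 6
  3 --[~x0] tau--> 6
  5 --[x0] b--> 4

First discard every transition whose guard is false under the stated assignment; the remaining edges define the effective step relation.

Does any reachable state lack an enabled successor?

Answer: DEADLOCK at state 3

Working:
Reach set: {0,1,2,3,4,5,6}
  0: a→1  a→6  b→0  c→0  c→5  [5 out]
  1: a→3  [1 out]
  2: c→0  [1 out]
  3: ∅  [no exit]
  4: a→2  [1 out]
  5: b→4  c→0  c→6  [3 out]
  6: a→0  a→4  tau→3  [3 out]
witness 3: a·a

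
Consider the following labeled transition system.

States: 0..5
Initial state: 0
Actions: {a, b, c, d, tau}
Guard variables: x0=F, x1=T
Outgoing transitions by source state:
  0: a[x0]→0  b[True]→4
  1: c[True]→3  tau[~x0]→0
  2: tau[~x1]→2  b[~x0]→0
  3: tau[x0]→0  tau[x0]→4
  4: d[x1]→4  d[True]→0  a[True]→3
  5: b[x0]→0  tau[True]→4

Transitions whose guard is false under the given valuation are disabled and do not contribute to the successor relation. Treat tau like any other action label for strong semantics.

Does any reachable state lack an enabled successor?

Answer: DEADLOCK at state 3

Working:
Reach set: {0,3,4}
  0: b→4  [1 out]
  3: ∅  [no exit]
  4: a→3  d→0  d→4  [3 out]
witness 3: b·a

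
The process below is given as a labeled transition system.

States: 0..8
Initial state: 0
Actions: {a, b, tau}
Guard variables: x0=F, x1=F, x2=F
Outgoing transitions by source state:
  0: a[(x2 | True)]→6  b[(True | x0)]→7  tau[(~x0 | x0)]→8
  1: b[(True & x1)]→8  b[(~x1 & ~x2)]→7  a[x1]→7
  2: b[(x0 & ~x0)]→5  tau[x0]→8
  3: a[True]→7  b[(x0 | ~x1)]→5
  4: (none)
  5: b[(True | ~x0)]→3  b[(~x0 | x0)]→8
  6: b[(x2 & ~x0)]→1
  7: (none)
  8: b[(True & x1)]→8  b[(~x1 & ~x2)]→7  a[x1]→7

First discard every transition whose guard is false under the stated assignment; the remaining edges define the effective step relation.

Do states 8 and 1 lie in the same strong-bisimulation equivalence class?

Refine partition for ~:
  P[0] = {{0,1,2,3,4,5,6,7,8}}
  P[1] = {{0},{1,5,8},{2,4,6,7},{3}}
  P[2] = {{0},{1,8},{2,4,6,7},{3},{5}}
stable after 3 split(s): 5 block(s)
[8]={1,8}  [1]={1,8}

Answer: BISIMILAR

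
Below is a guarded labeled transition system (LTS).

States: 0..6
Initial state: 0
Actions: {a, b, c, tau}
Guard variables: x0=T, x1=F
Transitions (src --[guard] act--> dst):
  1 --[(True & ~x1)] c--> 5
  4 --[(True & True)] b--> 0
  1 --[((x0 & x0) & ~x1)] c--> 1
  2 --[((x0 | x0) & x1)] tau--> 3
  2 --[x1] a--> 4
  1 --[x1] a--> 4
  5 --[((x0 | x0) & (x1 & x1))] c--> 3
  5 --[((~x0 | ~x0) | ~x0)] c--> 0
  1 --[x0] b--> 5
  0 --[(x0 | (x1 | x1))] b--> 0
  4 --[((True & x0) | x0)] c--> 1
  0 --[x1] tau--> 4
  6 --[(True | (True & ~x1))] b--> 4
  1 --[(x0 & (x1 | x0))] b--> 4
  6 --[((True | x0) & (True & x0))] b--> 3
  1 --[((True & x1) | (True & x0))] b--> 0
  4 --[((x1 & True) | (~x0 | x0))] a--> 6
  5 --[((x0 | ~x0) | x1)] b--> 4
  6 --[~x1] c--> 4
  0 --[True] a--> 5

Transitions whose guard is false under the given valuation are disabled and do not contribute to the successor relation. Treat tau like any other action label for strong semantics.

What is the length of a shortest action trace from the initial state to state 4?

Answer: 2

Analysis:
Breadth-first toward 4:
  L0 = {0}
  L1 = {5}
  L2 = {4}
depth(4)=2, e.g. a·b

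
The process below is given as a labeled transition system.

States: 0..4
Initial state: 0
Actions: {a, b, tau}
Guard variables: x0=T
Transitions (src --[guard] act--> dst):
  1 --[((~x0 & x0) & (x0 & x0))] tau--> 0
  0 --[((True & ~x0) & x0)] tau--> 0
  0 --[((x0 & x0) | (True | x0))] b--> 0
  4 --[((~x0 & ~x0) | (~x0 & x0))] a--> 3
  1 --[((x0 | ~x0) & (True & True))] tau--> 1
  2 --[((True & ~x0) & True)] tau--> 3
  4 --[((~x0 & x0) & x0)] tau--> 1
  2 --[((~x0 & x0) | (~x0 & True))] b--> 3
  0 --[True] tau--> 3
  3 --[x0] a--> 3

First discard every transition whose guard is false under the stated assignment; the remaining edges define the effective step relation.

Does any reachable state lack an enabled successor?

R = {0,3}
  0: b→0  tau→3  [2 out]
  3: a→3  [1 out]

Answer: DEADLOCK-FREE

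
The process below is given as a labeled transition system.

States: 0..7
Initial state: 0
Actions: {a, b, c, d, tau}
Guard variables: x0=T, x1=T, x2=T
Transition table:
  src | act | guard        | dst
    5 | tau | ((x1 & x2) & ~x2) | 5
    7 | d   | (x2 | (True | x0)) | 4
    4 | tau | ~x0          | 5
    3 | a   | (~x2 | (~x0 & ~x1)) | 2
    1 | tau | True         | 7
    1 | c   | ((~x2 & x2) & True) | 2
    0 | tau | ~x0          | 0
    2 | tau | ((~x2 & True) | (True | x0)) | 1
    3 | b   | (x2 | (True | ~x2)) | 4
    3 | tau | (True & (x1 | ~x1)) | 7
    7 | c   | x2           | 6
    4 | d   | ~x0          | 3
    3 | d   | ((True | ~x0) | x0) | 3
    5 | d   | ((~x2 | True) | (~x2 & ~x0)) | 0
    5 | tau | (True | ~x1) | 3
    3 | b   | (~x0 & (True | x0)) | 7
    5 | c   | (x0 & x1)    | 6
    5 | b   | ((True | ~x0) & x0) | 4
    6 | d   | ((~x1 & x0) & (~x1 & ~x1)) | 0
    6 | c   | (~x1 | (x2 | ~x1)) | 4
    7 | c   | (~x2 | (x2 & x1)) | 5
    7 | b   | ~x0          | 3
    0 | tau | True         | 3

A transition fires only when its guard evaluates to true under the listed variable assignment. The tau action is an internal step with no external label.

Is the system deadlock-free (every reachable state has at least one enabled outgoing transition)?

R = {0,3,4,5,6,7}
  0: tau→3  [1 out]
  3: b→4  d→3  tau→7  [3 out]
  4: ∅  [STUCK]
  5: b→4  c→6  d→0  tau→3  [4 out]
  6: c→4  [1 out]
  7: c→5  c→6  d→4  [3 out]
trace reaching 4: tau·b

Answer: DEADLOCK at state 4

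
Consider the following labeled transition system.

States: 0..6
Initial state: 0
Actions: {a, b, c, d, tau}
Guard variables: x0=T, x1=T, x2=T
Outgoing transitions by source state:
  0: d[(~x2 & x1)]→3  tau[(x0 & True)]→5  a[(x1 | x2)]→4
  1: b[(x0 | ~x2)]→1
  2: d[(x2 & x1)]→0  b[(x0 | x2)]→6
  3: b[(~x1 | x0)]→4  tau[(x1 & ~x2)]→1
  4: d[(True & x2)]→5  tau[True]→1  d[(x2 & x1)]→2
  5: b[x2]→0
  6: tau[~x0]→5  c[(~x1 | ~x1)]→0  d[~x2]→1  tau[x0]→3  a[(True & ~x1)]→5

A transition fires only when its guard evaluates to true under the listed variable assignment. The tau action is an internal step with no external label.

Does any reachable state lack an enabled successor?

Reachable = {0,1,2,3,4,5,6}
  0: a→4  tau→5  [2 out]
  1: b→1  [1 out]
  2: b→6  d→0  [2 out]
  3: b→4  [1 out]
  4: d→2  d→5  tau→1  [3 out]
  5: b→0  [1 out]
  6: tau→3  [1 out]

Answer: DEADLOCK-FREE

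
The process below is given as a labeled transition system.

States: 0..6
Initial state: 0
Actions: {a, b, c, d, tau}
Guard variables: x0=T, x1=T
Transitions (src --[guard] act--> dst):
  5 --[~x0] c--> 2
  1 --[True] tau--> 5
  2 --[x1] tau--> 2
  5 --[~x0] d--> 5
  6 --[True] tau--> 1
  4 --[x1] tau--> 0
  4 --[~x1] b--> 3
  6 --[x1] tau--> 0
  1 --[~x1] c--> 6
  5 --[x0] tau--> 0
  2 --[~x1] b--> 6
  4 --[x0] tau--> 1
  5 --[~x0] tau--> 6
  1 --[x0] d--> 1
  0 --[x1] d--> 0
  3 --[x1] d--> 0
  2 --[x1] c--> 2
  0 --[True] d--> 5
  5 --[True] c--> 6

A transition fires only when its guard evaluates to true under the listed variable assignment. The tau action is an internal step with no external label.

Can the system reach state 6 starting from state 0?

Answer: REACHABLE

Analysis:
13 transition(s) survive guard evaluation.
depth 0: {0}
depth 1: {5}  cumulative {0,5}
depth 2: {6}  cumulative {0,5,6}
depth 3: {1}  cumulative {0,1,5,6}
Reach set: {0,1,5,6}
witness 6: d·c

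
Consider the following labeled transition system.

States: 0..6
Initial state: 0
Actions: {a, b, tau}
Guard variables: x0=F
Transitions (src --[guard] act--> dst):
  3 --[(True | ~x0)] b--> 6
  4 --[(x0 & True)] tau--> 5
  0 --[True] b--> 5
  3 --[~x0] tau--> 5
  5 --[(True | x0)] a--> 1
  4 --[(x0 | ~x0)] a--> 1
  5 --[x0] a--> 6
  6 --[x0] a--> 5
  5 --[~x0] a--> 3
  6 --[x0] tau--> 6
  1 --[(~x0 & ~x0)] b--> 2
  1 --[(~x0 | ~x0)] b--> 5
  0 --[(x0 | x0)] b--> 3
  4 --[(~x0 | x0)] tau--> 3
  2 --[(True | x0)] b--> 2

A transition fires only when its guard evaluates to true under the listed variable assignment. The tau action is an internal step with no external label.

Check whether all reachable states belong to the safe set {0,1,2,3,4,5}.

Answer: INVARIANT VIOLATED at state 6

Trace:
Allowed set {0,1,2,3,4,5}
Reachable = {0,1,2,3,5,6}
  0: safe
  1: safe
  2: safe
  3: safe
  5: safe
  6: VIOLATES
reach 6 via b·a·b — violates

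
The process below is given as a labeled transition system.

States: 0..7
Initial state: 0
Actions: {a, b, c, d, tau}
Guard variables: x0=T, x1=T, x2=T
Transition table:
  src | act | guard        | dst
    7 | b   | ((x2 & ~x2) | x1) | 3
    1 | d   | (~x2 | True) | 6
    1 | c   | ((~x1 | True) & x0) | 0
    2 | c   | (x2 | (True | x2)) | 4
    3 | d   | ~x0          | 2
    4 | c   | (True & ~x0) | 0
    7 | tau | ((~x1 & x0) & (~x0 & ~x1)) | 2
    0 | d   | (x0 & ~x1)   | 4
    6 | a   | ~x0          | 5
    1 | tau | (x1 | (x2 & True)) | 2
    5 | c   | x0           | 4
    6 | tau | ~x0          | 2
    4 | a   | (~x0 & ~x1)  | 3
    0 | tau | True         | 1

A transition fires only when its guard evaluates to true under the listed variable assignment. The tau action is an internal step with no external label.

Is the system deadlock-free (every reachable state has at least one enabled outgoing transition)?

Answer: DEADLOCK at state 4

Trace:
Reachable = {0,1,2,4,6}
  0: tau→1  [1 out]
  1: c→0  d→6  tau→2  [3 out]
  2: c→4  [1 out]
  4: ∅  [deadlock]
  6: ∅  [deadlock]
Path to 4: tau·tau·c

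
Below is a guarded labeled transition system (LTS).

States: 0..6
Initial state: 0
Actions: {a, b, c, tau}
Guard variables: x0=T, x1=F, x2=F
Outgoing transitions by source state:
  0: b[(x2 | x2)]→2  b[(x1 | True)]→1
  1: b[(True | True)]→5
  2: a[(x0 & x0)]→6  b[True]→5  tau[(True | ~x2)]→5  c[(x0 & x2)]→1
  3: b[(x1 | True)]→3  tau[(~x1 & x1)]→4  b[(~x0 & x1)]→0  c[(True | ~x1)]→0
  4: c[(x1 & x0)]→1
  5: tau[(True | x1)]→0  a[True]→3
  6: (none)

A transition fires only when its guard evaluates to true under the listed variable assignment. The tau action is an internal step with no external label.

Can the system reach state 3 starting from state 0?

Answer: REACHABLE

Analysis:
9 transition(s) survive guard evaluation.
depth 0: {0}
depth 1: {1}  total {0,1}
depth 2: {5}  total {0,1,5}
depth 3: {3}  total {0,1,3,5}
Reachable = {0,1,3,5}
trace reaching 3: b·b·a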